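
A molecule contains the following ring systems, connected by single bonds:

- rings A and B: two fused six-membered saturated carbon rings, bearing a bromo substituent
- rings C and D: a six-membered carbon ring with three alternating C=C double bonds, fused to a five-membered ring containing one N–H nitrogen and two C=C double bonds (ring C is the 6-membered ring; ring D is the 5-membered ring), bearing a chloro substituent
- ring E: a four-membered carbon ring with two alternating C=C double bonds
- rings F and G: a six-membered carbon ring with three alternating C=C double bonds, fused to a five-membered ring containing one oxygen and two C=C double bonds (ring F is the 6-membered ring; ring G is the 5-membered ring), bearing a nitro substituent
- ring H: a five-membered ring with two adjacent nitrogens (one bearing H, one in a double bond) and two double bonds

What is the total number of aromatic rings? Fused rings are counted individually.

Ring A has only sp³ atoms, so it is not fully conjugated — not aromatic (cyclohexane ring).
Ring B has only sp³ atoms, so it is not fully conjugated — not aromatic (cyclohexane ring).
Rings C and D form a fused bicyclic system (with one N–H) with 9 sp² atoms and 10 π electrons from ring double bonds plus a heteroatom lone pair. 10 = 4(2)+2, so the system is aromatic and both rings count as aromatic (indole).
Ring E has only sp² ring atoms; a planar conformation would have a fully conjugated π system of 4 electrons. But 4 = 4(1), which is 4n not 4n+2, so ring E is not aromatic (cyclobutadiene) — cyclobutadiene is antiaromatic and distorts to a rectangle.
Rings F and G form a fused bicyclic system (with one oxygen) with 9 sp² atoms and 10 π electrons from ring double bonds plus a heteroatom lone pair. 10 = 4(2)+2, so the system is aromatic and both rings count as aromatic (benzofuran).
Ring H has a continuous p-orbital overlap around the ring; 2 ring double bonds (4 π electrons) plus a heteroatom lone pair (2) give 6 π electrons. That satisfies 4n+2 with n=1, so ring H is aromatic (pyrazole).
Aromatic: C, D, F, G, H. Total: 5.

5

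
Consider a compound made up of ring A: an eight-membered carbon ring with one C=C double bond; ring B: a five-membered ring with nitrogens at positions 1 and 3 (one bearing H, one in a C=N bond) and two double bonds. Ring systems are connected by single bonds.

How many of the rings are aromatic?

Ring A has six sp³ carbons, so it is not fully conjugated — not aromatic (cyclooctene).
Ring B is fully conjugated (every ring atom contributes a p orbital); 2 ring double bonds (4 π electrons) plus a heteroatom lone pair (2) give 6 π electrons. That satisfies 4n+2 with n=1, so ring B is aromatic (imidazole).
Aromatic: B. Total: 1.

1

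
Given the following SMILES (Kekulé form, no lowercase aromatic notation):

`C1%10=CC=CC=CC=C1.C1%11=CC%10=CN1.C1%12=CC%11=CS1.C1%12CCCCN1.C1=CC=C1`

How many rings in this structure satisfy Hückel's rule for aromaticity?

2

The SMILES encodes an eight-membered carbon ring with four alternating C=C double bonds; a five-membered ring of four carbons and one nitrogen bearing a hydrogen, with two C=C double bonds; a five-membered ring of four carbons and one sulfur, with two C=C double bonds; a six-membered saturated ring of five carbons and one N–H nitrogen; a four-membered carbon ring with two alternating C=C double bonds.
The 8-membered ring has only sp² ring atoms; a planar conformation would have a fully conjugated π system of 8 electrons. But 8 = 4(2), which is 4n not 4n+2, so it is not aromatic (cyclooctatetraene) — cyclooctatetraene distorts into a non-planar tub to avoid antiaromaticity.
The 5-membered ring with one N–H has a continuous p-orbital overlap around the ring; 2 ring double bonds (4 π electrons) plus a heteroatom lone pair (2) give 6 π electrons. Since 6 = 4n+2 (n=1), it is aromatic (pyrrole).
The 5-membered ring with one sulfur has a continuous p-orbital overlap around the ring; 2 ring double bonds (4 π electrons) plus a heteroatom lone pair (2) give 6 π electrons. That satisfies 4n+2 with n=1, so it is aromatic (thiophene).
The 6-membered ring with one N–H has only sp³ atoms, so it is not fully conjugated — not aromatic (piperidine).
The 4-membered ring has only sp² ring atoms; a planar conformation would have a fully conjugated π system of 4 electrons. But 4 = 4(1), which is 4n not 4n+2, so it is not aromatic (cyclobutadiene) — cyclobutadiene is antiaromatic and distorts to a rectangle.
2 of the 5 rings are aromatic. Total: 2.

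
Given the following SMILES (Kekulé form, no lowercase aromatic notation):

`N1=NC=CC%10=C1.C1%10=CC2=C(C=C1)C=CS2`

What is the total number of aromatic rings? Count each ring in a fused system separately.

The SMILES encodes a six-membered ring with two adjacent nitrogens and three alternating double bonds; a six-membered carbon ring with three alternating C=C double bonds, fused to a five-membered ring containing one sulfur and two C=C double bonds.
The 6-membered ring with two nitrogens (1,2) has a continuous p-orbital overlap around the ring; 3 ring double bonds give 6 π electrons. 6 = 4(1)+2, so it is aromatic (pyridazine).
The fused 6/5-membered bicyclic (with one sulfur) is a single π system with 9 sp² atoms and 10 π electrons from ring double bonds plus a heteroatom lone pair. 10 = 4(2)+2, so the system is aromatic and both rings count as aromatic (benzothiophene).
3 of the 3 rings are aromatic. Total: 3.

3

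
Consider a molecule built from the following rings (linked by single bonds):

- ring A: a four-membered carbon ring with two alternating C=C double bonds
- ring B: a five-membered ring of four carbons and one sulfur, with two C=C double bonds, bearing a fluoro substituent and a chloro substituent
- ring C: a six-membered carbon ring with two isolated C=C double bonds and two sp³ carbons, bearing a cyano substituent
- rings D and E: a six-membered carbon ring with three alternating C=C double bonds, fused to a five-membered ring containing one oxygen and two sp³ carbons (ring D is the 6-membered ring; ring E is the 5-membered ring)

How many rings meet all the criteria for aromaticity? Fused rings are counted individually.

2

Ring A has only sp² ring atoms; a planar conformation would have a fully conjugated π system of 4 electrons. But 4 = 4(1), which is 4n not 4n+2, so ring A is not aromatic (cyclobutadiene) — cyclobutadiene is antiaromatic and distorts to a rectangle.
Ring B is planar and fully conjugated; 2 ring double bonds (4 π electrons) plus a heteroatom lone pair (2) give 6 π electrons. 6 = 4(1)+2, so ring B is aromatic (thiophene).
Ring C has two sp³ carbons, so it is not fully conjugated — not aromatic (1,4-cyclohexadiene).
Ring D is planar and fully conjugated; 3 ring double bonds give 6 π electrons. 6 = 4(1)+2, so ring D is aromatic (benzene ring).
Ring E has two sp³ carbons, so it is not fully conjugated — not aromatic (oxolane ring).
Aromatic: B, D. Total: 2.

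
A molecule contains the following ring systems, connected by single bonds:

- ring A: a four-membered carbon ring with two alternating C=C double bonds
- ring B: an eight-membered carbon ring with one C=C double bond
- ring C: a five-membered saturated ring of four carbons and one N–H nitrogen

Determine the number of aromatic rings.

Ring A has only sp² ring atoms; a planar conformation would have a fully conjugated π system of 4 electrons. But 4 = 4(1), which is 4n not 4n+2, so ring A is not aromatic (cyclobutadiene) — cyclobutadiene is antiaromatic and distorts to a rectangle.
Ring B has six sp³ carbons, so it is not fully conjugated — not aromatic (cyclooctene).
Ring C has only sp³ atoms, so it is not fully conjugated — not aromatic (pyrrolidine).
No ring is aromatic. Total: 0.

0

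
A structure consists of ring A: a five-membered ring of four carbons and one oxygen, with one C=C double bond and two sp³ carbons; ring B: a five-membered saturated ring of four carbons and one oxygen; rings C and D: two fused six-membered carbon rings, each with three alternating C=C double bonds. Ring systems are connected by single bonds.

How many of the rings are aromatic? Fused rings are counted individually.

Ring A has two sp³ carbons, so it is not fully conjugated — not aromatic (2,3-dihydrofuran).
Ring B has only sp³ atoms, so it is not fully conjugated — not aromatic (tetrahydrofuran).
Rings C and D form a fused bicyclic system with 10 sp² atoms and 10 π electrons from ring double bonds. 10 = 4(2)+2, so the system is aromatic and both rings count as aromatic (naphthalene).
Aromatic: C, D. Total: 2.

2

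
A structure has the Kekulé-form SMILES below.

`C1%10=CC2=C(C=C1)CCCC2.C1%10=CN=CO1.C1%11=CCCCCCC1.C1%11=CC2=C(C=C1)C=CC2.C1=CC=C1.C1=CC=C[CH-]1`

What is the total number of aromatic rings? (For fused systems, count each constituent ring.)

4

The SMILES encodes a six-membered carbon ring with three alternating C=C double bonds, fused to a saturated six-membered carbon ring; a five-membered ring with an oxygen at position 1 and a nitrogen at position 3 (in a C=N bond), with two double bonds; an eight-membered carbon ring with one C=C double bond; a six-membered carbon ring with three alternating C=C double bonds, fused to a five-membered carbon ring containing one C=C double bond and one sp³ carbon; a four-membered carbon ring with two alternating C=C double bonds; a five-membered all-carbon ring bearing a negative charge on one carbon, with two C=C double bonds.
The 6-membered ring is fully conjugated (every ring atom contributes a p orbital); 3 ring double bonds give 6 π electrons. That satisfies 4n+2 with n=1, so it is aromatic (benzene ring).
The second 6-membered ring has four sp³ carbons, so it is not fully conjugated — not aromatic (cyclohexane ring).
The 5-membered ring with one oxygen and one =N– has a continuous p-orbital overlap around the ring; 2 ring double bonds (4 π electrons) plus a heteroatom lone pair (2) give 6 π electrons. That satisfies 4n+2 with n=1, so it is aromatic (oxazole).
The 8-membered ring has six sp³ carbons, so it is not fully conjugated — not aromatic (cyclooctene).
The third 6-membered ring has a continuous p-orbital overlap around the ring; 3 ring double bonds give 6 π electrons. 6 = 4(1)+2, so it is aromatic (benzene ring).
The 5-membered ring has one sp³ carbon, so it is not fully conjugated — not aromatic (cyclopentene ring).
The 4-membered ring has only sp² ring atoms; a planar conformation would have a fully conjugated π system of 4 electrons. But 4 = 4(1), which is 4n not 4n+2, so it is not aromatic (cyclobutadiene) — cyclobutadiene is antiaromatic and distorts to a rectangle.
The second 5-membered ring has a continuous p-orbital overlap around the ring; 2 ring double bonds (4 π electrons) plus the carbanion lone pair (2) give 6 π electrons. That satisfies 4n+2 with n=1, so it is aromatic (cyclopentadienyl anion).
4 of the 8 rings are aromatic. Total: 4.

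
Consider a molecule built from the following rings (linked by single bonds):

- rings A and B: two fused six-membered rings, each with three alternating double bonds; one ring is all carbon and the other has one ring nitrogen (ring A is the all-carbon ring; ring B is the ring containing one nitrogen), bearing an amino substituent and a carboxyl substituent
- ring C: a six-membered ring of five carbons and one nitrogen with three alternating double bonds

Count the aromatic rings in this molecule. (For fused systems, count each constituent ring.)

Rings A and B form a fused bicyclic system (with one nitrogen) with 10 sp² atoms and 10 π electrons from ring double bonds. 10 = 4(2)+2, so the system is aromatic and both rings count as aromatic (quinoline).
Ring C is fully conjugated (every ring atom contributes a p orbital); 3 ring double bonds give 6 π electrons. 6 = 4(1)+2, so ring C is aromatic (pyridine).
Aromatic: A, B, C. Total: 3.

3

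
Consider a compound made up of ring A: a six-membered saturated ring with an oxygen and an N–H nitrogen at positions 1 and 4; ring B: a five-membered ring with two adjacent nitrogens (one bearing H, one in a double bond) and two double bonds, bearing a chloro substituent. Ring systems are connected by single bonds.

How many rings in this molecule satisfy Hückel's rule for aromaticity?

1

Ring A has only sp³ atoms, so it is not fully conjugated — not aromatic (morpholine).
Ring B has a continuous p-orbital overlap around the ring; 2 ring double bonds (4 π electrons) plus a heteroatom lone pair (2) give 6 π electrons. That satisfies 4n+2 with n=1, so ring B is aromatic (pyrazole).
Aromatic: B. Total: 1.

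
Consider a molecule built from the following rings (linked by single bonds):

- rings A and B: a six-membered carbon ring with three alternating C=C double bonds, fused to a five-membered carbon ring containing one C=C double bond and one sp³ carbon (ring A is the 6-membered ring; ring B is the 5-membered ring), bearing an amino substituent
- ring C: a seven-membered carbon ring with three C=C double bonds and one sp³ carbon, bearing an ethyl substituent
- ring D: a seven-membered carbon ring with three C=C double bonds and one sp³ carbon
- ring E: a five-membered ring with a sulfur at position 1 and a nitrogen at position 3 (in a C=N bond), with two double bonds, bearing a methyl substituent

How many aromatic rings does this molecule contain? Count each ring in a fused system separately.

2

Ring A is planar and fully conjugated; 3 ring double bonds give 6 π electrons. Since 6 = 4n+2 (n=1), ring A is aromatic (benzene ring).
Ring B has one sp³ carbon, so it is not fully conjugated — not aromatic (cyclopentene ring).
Ring C has one sp³ carbon, so it is not fully conjugated — not aromatic (cycloheptatriene).
Ring D has one sp³ carbon, so it is not fully conjugated — not aromatic (cycloheptatriene).
Ring E is fully conjugated (every ring atom contributes a p orbital); 2 ring double bonds (4 π electrons) plus a heteroatom lone pair (2) give 6 π electrons. That satisfies 4n+2 with n=1, so ring E is aromatic (thiazole).
Aromatic: A, E. Total: 2.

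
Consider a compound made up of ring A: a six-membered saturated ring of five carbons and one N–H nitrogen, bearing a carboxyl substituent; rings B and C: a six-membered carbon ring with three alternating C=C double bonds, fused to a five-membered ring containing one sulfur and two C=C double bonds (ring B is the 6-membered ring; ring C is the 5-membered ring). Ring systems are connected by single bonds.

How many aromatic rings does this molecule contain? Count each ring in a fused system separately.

Ring A has only sp³ atoms, so it is not fully conjugated — not aromatic (piperidine).
Rings B and C form a fused bicyclic system (with one sulfur) with 9 sp² atoms and 10 π electrons from ring double bonds plus a heteroatom lone pair. 10 = 4(2)+2, so the system is aromatic and both rings count as aromatic (benzothiophene).
Aromatic: B, C. Total: 2.

2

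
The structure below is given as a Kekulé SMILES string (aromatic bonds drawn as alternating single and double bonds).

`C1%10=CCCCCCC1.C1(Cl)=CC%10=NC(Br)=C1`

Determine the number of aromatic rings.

The SMILES encodes an eight-membered carbon ring with one C=C double bond; a six-membered ring of five carbons and one nitrogen with three alternating double bonds.
The 8-membered ring has six sp³ carbons, so it is not fully conjugated — not aromatic (cyclooctene).
The 6-membered ring with one nitrogen is planar and fully conjugated; 3 ring double bonds give 6 π electrons. That satisfies 4n+2 with n=1, so it is aromatic (pyridine).
1 of the 2 rings is aromatic. Total: 1.

1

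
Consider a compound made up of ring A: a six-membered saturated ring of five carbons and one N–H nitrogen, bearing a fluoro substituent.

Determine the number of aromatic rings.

0

Ring A has only sp³ atoms, so it is not fully conjugated — not aromatic (piperidine).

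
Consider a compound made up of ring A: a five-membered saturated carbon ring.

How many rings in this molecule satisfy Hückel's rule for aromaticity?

Ring A has only sp³ atoms, so it is not fully conjugated — not aromatic (cyclopentane).

0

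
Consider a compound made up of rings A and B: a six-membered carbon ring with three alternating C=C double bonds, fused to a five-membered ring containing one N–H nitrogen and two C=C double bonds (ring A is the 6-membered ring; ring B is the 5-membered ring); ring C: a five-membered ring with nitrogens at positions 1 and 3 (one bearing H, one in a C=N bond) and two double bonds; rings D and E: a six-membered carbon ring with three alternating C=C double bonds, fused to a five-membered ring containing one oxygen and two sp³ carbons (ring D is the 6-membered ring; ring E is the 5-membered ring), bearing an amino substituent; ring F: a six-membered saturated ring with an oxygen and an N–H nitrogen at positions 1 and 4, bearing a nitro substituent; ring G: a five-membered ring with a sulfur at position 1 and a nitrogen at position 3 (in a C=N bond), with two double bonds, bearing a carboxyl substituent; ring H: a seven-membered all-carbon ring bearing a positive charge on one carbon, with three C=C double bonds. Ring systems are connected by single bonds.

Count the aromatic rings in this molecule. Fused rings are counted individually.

6

Rings A and B form a fused bicyclic system (with one N–H) with 9 sp² atoms and 10 π electrons from ring double bonds plus a heteroatom lone pair. 10 = 4(2)+2, so the system is aromatic and both rings count as aromatic (indole).
Ring C is planar and fully conjugated; 2 ring double bonds (4 π electrons) plus a heteroatom lone pair (2) give 6 π electrons. That satisfies 4n+2 with n=1, so ring C is aromatic (imidazole).
Ring D is planar and fully conjugated; 3 ring double bonds give 6 π electrons. 6 = 4(1)+2, so ring D is aromatic (benzene ring).
Ring E has two sp³ carbons, so it is not fully conjugated — not aromatic (oxolane ring).
Ring F has only sp³ atoms, so it is not fully conjugated — not aromatic (morpholine).
Ring G is planar and fully conjugated; 2 ring double bonds (4 π electrons) plus a heteroatom lone pair (2) give 6 π electrons. Since 6 = 4n+2 (n=1), ring G is aromatic (thiazole).
Ring H is planar and fully conjugated; 3 ring double bonds (6 π electrons) plus the carbocation's empty p orbital (0, but keeps the ring conjugated) give 6 π electrons. That satisfies 4n+2 with n=1, so ring H is aromatic (tropylium cation).
Aromatic: A, B, C, D, G, H. Total: 6.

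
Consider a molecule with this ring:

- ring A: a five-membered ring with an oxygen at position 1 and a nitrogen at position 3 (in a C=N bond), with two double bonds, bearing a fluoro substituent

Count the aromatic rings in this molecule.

Ring A is fully conjugated (every ring atom contributes a p orbital); 2 ring double bonds (4 π electrons) plus a heteroatom lone pair (2) give 6 π electrons. 6 = 4(1)+2, so ring A is aromatic (oxazole).

1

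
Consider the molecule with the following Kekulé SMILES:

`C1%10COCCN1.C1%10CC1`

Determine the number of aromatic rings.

0

The SMILES encodes a six-membered saturated ring with an oxygen and an N–H nitrogen at positions 1 and 4; a three-membered saturated carbon ring.
The 6-membered ring with one oxygen and one N–H (1,4) has only sp³ atoms, so it is not fully conjugated — not aromatic (morpholine).
The 3-membered ring has only sp³ atoms, so it is not fully conjugated — not aromatic (cyclopropane).
None of the rings are aromatic. Total: 0.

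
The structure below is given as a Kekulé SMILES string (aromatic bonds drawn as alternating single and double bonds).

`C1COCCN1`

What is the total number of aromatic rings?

0

The SMILES encodes a six-membered saturated ring with an oxygen and an N–H nitrogen at positions 1 and 4.
The 6-membered ring with one oxygen and one N–H (1,4) has only sp³ atoms, so it is not fully conjugated — not aromatic (morpholine).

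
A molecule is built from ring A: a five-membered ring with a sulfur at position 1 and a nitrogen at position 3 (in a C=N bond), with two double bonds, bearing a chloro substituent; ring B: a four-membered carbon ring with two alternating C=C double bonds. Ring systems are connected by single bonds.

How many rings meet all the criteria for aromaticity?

1

Ring A has a continuous p-orbital overlap around the ring; 2 ring double bonds (4 π electrons) plus a heteroatom lone pair (2) give 6 π electrons. That satisfies 4n+2 with n=1, so ring A is aromatic (thiazole).
Ring B has only sp² ring atoms; a planar conformation would have a fully conjugated π system of 4 electrons. But 4 = 4(1), which is 4n not 4n+2, so ring B is not aromatic (cyclobutadiene) — cyclobutadiene is antiaromatic and distorts to a rectangle.
Aromatic: A. Total: 1.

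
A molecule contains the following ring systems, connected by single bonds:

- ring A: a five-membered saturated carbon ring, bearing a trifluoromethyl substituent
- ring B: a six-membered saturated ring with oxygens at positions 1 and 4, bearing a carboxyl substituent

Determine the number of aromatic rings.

Ring A has only sp³ atoms, so it is not fully conjugated — not aromatic (cyclopentane).
Ring B has only sp³ atoms, so it is not fully conjugated — not aromatic (1,4-dioxane).
No ring is aromatic. Total: 0.

0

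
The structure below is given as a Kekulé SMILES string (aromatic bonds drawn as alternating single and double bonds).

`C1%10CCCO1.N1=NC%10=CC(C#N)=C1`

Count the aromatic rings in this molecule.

1

The SMILES encodes a five-membered saturated ring of four carbons and one oxygen; a six-membered ring with two adjacent nitrogens and three alternating double bonds.
The 5-membered ring with one oxygen has only sp³ atoms, so it is not fully conjugated — not aromatic (tetrahydrofuran).
The 6-membered ring with two nitrogens (1,2) has a continuous p-orbital overlap around the ring; 3 ring double bonds give 6 π electrons. Since 6 = 4n+2 (n=1), it is aromatic (pyridazine).
1 of the 2 rings is aromatic. Total: 1.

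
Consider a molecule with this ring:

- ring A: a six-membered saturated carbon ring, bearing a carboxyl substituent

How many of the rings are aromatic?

Ring A has only sp³ atoms, so it is not fully conjugated — not aromatic (cyclohexane).

0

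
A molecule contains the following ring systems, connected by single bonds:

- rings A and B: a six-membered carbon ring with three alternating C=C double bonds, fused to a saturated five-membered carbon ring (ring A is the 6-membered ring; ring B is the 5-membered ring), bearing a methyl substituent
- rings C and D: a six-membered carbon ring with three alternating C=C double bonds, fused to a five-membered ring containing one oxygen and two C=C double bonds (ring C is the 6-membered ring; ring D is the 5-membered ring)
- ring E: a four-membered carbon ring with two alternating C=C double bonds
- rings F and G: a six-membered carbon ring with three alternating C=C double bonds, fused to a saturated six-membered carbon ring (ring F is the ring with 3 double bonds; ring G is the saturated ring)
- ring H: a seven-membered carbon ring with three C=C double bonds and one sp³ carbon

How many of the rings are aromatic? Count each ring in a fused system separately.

4

Ring A has a continuous p-orbital overlap around the ring; 3 ring double bonds give 6 π electrons. 6 = 4(1)+2, so ring A is aromatic (benzene ring).
Ring B has three sp³ carbons, so it is not fully conjugated — not aromatic (cyclopentane ring).
Rings C and D form a fused bicyclic system (with one oxygen) with 9 sp² atoms and 10 π electrons from ring double bonds plus a heteroatom lone pair. 10 = 4(2)+2, so the system is aromatic and both rings count as aromatic (benzofuran).
Ring E has only sp² ring atoms; a planar conformation would have a fully conjugated π system of 4 electrons. But 4 = 4(1), which is 4n not 4n+2, so ring E is not aromatic (cyclobutadiene) — cyclobutadiene is antiaromatic and distorts to a rectangle.
Ring F has a continuous p-orbital overlap around the ring; 3 ring double bonds give 6 π electrons. 6 = 4(1)+2, so ring F is aromatic (benzene ring).
Ring G has four sp³ carbons, so it is not fully conjugated — not aromatic (cyclohexane ring).
Ring H has one sp³ carbon, so it is not fully conjugated — not aromatic (cycloheptatriene).
Aromatic: A, C, D, F. Total: 4.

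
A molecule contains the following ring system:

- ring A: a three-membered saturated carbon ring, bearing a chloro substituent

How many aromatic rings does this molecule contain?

Ring A has only sp³ atoms, so it is not fully conjugated — not aromatic (cyclopropane).

0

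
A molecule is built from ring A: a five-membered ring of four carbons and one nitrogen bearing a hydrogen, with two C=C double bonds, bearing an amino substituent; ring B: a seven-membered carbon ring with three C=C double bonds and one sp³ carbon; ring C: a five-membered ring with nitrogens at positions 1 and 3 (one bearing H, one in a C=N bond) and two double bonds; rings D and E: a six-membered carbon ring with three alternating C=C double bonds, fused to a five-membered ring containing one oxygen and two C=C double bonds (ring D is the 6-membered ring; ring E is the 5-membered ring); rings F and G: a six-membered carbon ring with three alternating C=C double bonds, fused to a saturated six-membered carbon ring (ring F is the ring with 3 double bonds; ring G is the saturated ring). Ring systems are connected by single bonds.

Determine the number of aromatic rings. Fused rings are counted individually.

Ring A is planar and fully conjugated; 2 ring double bonds (4 π electrons) plus a heteroatom lone pair (2) give 6 π electrons. Since 6 = 4n+2 (n=1), ring A is aromatic (pyrrole).
Ring B has one sp³ carbon, so it is not fully conjugated — not aromatic (cycloheptatriene).
Ring C has a continuous p-orbital overlap around the ring; 2 ring double bonds (4 π electrons) plus a heteroatom lone pair (2) give 6 π electrons. 6 = 4(1)+2, so ring C is aromatic (imidazole).
Rings D and E form a fused bicyclic system (with one oxygen) with 9 sp² atoms and 10 π electrons from ring double bonds plus a heteroatom lone pair. 10 = 4(2)+2, so the system is aromatic and both rings count as aromatic (benzofuran).
Ring F is planar and fully conjugated; 3 ring double bonds give 6 π electrons. Since 6 = 4n+2 (n=1), ring F is aromatic (benzene ring).
Ring G has four sp³ carbons, so it is not fully conjugated — not aromatic (cyclohexane ring).
Aromatic: A, C, D, E, F. Total: 5.

5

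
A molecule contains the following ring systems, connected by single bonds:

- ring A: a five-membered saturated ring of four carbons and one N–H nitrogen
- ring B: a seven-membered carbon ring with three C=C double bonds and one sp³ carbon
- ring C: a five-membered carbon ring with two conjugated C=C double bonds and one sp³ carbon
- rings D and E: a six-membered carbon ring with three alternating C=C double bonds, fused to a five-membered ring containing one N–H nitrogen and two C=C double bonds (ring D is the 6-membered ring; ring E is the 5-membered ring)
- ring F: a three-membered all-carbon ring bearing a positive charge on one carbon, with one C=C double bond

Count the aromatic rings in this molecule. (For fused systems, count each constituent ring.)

Ring A has only sp³ atoms, so it is not fully conjugated — not aromatic (pyrrolidine).
Ring B has one sp³ carbon, so it is not fully conjugated — not aromatic (cycloheptatriene).
Ring C has one sp³ carbon, so it is not fully conjugated — not aromatic (cyclopentadiene).
Rings D and E form a fused bicyclic system (with one N–H) with 9 sp² atoms and 10 π electrons from ring double bonds plus a heteroatom lone pair. 10 = 4(2)+2, so the system is aromatic and both rings count as aromatic (indole).
Ring F is fully conjugated (every ring atom contributes a p orbital); 1 ring double bond (2 π electrons) plus the carbocation's empty p orbital (0, but keeps the ring conjugated) give 2 π electrons. Since 2 = 4n+2 (n=0), ring F is aromatic (cyclopropenyl cation).
Aromatic: D, E, F. Total: 3.

3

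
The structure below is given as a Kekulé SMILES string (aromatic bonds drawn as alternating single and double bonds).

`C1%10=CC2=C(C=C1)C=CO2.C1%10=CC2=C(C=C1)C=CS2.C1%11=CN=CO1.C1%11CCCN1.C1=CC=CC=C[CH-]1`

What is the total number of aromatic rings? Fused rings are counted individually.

The SMILES encodes a six-membered carbon ring with three alternating C=C double bonds, fused to a five-membered ring containing one oxygen and two C=C double bonds; a six-membered carbon ring with three alternating C=C double bonds, fused to a five-membered ring containing one sulfur and two C=C double bonds; a five-membered ring with an oxygen at position 1 and a nitrogen at position 3 (in a C=N bond), with two double bonds; a five-membered saturated ring of four carbons and one N–H nitrogen; a seven-membered all-carbon ring bearing a negative charge on one carbon, with three C=C double bonds.
The fused 6/5-membered bicyclic (with one oxygen) is a single π system with 9 sp² atoms and 10 π electrons from ring double bonds plus a heteroatom lone pair. 10 = 4(2)+2, so the system is aromatic and both rings count as aromatic (benzofuran).
The fused 6/5-membered bicyclic (with one sulfur) is a single π system with 9 sp² atoms and 10 π electrons from ring double bonds plus a heteroatom lone pair. 10 = 4(2)+2, so the system is aromatic and both rings count as aromatic (benzothiophene).
The 5-membered ring with one oxygen and one =N– is fully conjugated (every ring atom contributes a p orbital); 2 ring double bonds (4 π electrons) plus a heteroatom lone pair (2) give 6 π electrons. Since 6 = 4n+2 (n=1), it is aromatic (oxazole).
The 5-membered ring with one N–H has only sp³ atoms, so it is not fully conjugated — not aromatic (pyrrolidine).
The 7-membered ring has only sp² ring atoms; a planar conformation would have a fully conjugated π system of 8 electrons. But 8 = 4(2), which is 4n not 4n+2, so it is not aromatic (cycloheptatrienyl anion).
5 of the 7 rings are aromatic. Total: 5.

5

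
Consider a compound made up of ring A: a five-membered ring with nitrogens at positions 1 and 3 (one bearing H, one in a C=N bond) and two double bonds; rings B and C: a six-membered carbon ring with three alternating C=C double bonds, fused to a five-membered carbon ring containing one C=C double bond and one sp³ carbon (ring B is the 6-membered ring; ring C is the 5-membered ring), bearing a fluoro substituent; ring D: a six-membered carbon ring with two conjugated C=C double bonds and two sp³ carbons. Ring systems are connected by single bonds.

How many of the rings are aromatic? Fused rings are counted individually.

Ring A has a continuous p-orbital overlap around the ring; 2 ring double bonds (4 π electrons) plus a heteroatom lone pair (2) give 6 π electrons. That satisfies 4n+2 with n=1, so ring A is aromatic (imidazole).
Ring B is planar and fully conjugated; 3 ring double bonds give 6 π electrons. Since 6 = 4n+2 (n=1), ring B is aromatic (benzene ring).
Ring C has one sp³ carbon, so it is not fully conjugated — not aromatic (cyclopentene ring).
Ring D has two sp³ carbons, so it is not fully conjugated — not aromatic (1,3-cyclohexadiene).
Aromatic: A, B. Total: 2.

2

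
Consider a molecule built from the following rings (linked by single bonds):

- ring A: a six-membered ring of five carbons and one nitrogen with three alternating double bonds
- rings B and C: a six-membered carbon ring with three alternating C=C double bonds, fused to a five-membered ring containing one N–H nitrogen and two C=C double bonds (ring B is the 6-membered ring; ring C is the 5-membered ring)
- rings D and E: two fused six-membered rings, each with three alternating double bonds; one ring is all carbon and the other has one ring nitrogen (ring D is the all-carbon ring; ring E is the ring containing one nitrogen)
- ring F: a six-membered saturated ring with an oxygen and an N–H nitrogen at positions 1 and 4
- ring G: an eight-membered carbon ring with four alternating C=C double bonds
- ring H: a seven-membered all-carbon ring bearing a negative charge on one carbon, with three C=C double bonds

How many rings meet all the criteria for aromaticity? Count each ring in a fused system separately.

Ring A is fully conjugated (every ring atom contributes a p orbital); 3 ring double bonds give 6 π electrons. 6 = 4(1)+2, so ring A is aromatic (pyridine).
Rings B and C form a fused bicyclic system (with one N–H) with 9 sp² atoms and 10 π electrons from ring double bonds plus a heteroatom lone pair. 10 = 4(2)+2, so the system is aromatic and both rings count as aromatic (indole).
Rings D and E form a fused bicyclic system (with one nitrogen) with 10 sp² atoms and 10 π electrons from ring double bonds. 10 = 4(2)+2, so the system is aromatic and both rings count as aromatic (quinoline).
Ring F has only sp³ atoms, so it is not fully conjugated — not aromatic (morpholine).
Ring G has only sp² ring atoms; a planar conformation would have a fully conjugated π system of 8 electrons. But 8 = 4(2), which is 4n not 4n+2, so ring G is not aromatic (cyclooctatetraene) — cyclooctatetraene distorts into a non-planar tub to avoid antiaromaticity.
Ring H has only sp² ring atoms; a planar conformation would have a fully conjugated π system of 8 electrons. But 8 = 4(2), which is 4n not 4n+2, so ring H is not aromatic (cycloheptatrienyl anion).
Aromatic: A, B, C, D, E. Total: 5.

5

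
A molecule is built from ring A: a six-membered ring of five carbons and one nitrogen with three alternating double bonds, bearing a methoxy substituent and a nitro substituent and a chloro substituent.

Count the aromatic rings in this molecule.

Ring A has a continuous p-orbital overlap around the ring; 3 ring double bonds give 6 π electrons. That satisfies 4n+2 with n=1, so ring A is aromatic (pyridine).

1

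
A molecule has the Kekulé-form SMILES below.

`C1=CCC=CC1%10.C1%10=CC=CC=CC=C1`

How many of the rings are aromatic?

The SMILES encodes a six-membered carbon ring with two isolated C=C double bonds and two sp³ carbons; an eight-membered carbon ring with four alternating C=C double bonds.
The 6-membered ring has two sp³ carbons, so it is not fully conjugated — not aromatic (1,4-cyclohexadiene).
The 8-membered ring has only sp² ring atoms; a planar conformation would have a fully conjugated π system of 8 electrons. But 8 = 4(2), which is 4n not 4n+2, so it is not aromatic (cyclooctatetraene) — cyclooctatetraene distorts into a non-planar tub to avoid antiaromaticity.
None of the rings are aromatic. Total: 0.

0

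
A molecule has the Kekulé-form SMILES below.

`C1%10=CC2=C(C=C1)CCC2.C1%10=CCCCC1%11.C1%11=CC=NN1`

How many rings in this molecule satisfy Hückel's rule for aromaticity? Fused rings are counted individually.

The SMILES encodes a six-membered carbon ring with three alternating C=C double bonds, fused to a saturated five-membered carbon ring; a six-membered carbon ring with one C=C double bond; a five-membered ring with two adjacent nitrogens (one bearing H, one in a double bond) and two double bonds.
The 6-membered ring has a continuous p-orbital overlap around the ring; 3 ring double bonds give 6 π electrons. That satisfies 4n+2 with n=1, so it is aromatic (benzene ring).
The 5-membered ring has three sp³ carbons, so it is not fully conjugated — not aromatic (cyclopentane ring).
The second 6-membered ring has four sp³ carbons, so it is not fully conjugated — not aromatic (cyclohexene).
The 5-membered ring with two adjacent nitrogens (one N–H, one =N–) is fully conjugated (every ring atom contributes a p orbital); 2 ring double bonds (4 π electrons) plus a heteroatom lone pair (2) give 6 π electrons. Since 6 = 4n+2 (n=1), it is aromatic (pyrazole).
2 of the 4 rings are aromatic. Total: 2.

2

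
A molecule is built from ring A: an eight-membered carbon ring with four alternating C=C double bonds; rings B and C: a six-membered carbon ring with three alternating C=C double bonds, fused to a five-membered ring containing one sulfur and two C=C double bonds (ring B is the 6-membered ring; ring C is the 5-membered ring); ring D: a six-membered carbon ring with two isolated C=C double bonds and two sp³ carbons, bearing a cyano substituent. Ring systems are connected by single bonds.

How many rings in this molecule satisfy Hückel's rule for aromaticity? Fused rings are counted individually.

2

Ring A has only sp² ring atoms; a planar conformation would have a fully conjugated π system of 8 electrons. But 8 = 4(2), which is 4n not 4n+2, so ring A is not aromatic (cyclooctatetraene) — cyclooctatetraene distorts into a non-planar tub to avoid antiaromaticity.
Rings B and C form a fused bicyclic system (with one sulfur) with 9 sp² atoms and 10 π electrons from ring double bonds plus a heteroatom lone pair. 10 = 4(2)+2, so the system is aromatic and both rings count as aromatic (benzothiophene).
Ring D has two sp³ carbons, so it is not fully conjugated — not aromatic (1,4-cyclohexadiene).
Aromatic: B, C. Total: 2.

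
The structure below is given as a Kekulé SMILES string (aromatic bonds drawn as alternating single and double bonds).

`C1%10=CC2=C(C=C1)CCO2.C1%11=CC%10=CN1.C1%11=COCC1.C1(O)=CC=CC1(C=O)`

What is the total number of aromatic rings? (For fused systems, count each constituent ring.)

The SMILES encodes a six-membered carbon ring with three alternating C=C double bonds, fused to a five-membered ring containing one oxygen and two sp³ carbons; a five-membered ring of four carbons and one nitrogen bearing a hydrogen, with two C=C double bonds; a five-membered ring of four carbons and one oxygen, with one C=C double bond and two sp³ carbons; a five-membered carbon ring with two conjugated C=C double bonds and one sp³ carbon.
The 6-membered ring is planar and fully conjugated; 3 ring double bonds give 6 π electrons. 6 = 4(1)+2, so it is aromatic (benzene ring).
The 5-membered ring with one oxygen has two sp³ carbons, so it is not fully conjugated — not aromatic (oxolane ring).
The 5-membered ring with one N–H has a continuous p-orbital overlap around the ring; 2 ring double bonds (4 π electrons) plus a heteroatom lone pair (2) give 6 π electrons. That satisfies 4n+2 with n=1, so it is aromatic (pyrrole).
The second 5-membered ring with one oxygen has two sp³ carbons, so it is not fully conjugated — not aromatic (2,3-dihydrofuran).
The 5-membered ring has one sp³ carbon, so it is not fully conjugated — not aromatic (cyclopentadiene).
2 of the 5 rings are aromatic. Total: 2.

2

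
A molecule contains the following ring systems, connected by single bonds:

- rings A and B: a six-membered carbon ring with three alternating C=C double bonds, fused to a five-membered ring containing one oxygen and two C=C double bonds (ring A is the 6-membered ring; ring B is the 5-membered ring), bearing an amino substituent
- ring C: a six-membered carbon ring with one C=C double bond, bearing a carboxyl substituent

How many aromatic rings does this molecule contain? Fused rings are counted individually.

2

Rings A and B form a fused bicyclic system (with one oxygen) with 9 sp² atoms and 10 π electrons from ring double bonds plus a heteroatom lone pair. 10 = 4(2)+2, so the system is aromatic and both rings count as aromatic (benzofuran).
Ring C has four sp³ carbons, so it is not fully conjugated — not aromatic (cyclohexene).
Aromatic: A, B. Total: 2.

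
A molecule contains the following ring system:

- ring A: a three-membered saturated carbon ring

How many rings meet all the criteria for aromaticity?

0

Ring A has only sp³ atoms, so it is not fully conjugated — not aromatic (cyclopropane).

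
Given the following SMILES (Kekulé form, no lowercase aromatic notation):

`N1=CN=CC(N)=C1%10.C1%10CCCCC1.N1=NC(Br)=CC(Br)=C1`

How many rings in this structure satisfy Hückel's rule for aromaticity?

The SMILES encodes a six-membered ring with nitrogens at positions 1 and 3 and three alternating double bonds; a six-membered saturated carbon ring; a six-membered ring with two adjacent nitrogens and three alternating double bonds.
The 6-membered ring with two nitrogens (1,3) is planar and fully conjugated; 3 ring double bonds give 6 π electrons. 6 = 4(1)+2, so it is aromatic (pyrimidine).
The 6-membered ring has only sp³ atoms, so it is not fully conjugated — not aromatic (cyclohexane).
The 6-membered ring with two nitrogens (1,2) has a continuous p-orbital overlap around the ring; 3 ring double bonds give 6 π electrons. 6 = 4(1)+2, so it is aromatic (pyridazine).
2 of the 3 rings are aromatic. Total: 2.

2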